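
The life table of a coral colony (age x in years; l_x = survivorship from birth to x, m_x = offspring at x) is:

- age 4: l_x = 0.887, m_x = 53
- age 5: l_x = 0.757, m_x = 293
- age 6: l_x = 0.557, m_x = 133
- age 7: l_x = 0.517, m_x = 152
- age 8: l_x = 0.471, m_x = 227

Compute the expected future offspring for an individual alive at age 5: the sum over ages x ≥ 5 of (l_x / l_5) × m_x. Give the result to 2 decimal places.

l_5 = 0.757. Conditional survival from age 5 to x is l_x / l_5.
  x=5: (0.757/0.757) × 293 = 293.0000
  x=6: (0.557/0.757) × 133 = 97.8613
  x=7: (0.517/0.757) × 152 = 103.8098
  x=8: (0.471/0.757) × 227 = 141.2378
Sum = 293.0000 + 97.8613 + 103.8098 + 141.2378 = 635.9089

635.91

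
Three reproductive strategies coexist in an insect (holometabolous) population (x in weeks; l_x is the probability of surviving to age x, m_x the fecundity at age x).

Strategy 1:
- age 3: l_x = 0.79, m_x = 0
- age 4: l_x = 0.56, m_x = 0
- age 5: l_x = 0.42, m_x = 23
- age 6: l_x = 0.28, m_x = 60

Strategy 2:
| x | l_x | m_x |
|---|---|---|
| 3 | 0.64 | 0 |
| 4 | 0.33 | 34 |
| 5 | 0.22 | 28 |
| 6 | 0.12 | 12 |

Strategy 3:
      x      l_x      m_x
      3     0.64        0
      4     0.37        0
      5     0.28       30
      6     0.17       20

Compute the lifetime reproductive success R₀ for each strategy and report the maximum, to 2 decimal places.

Strategy 1: R₀ = 0.79×0 + 0.56×0 + 0.42×23 + 0.28×60 = 26.4600
Strategy 2: R₀ = 0.64×0 + 0.33×34 + 0.22×28 + 0.12×12 = 18.8200
Strategy 3: R₀ = 0.64×0 + 0.37×0 + 0.28×30 + 0.17×20 = 11.8000
Highest R₀: strategy 1 with 26.4600.

26.46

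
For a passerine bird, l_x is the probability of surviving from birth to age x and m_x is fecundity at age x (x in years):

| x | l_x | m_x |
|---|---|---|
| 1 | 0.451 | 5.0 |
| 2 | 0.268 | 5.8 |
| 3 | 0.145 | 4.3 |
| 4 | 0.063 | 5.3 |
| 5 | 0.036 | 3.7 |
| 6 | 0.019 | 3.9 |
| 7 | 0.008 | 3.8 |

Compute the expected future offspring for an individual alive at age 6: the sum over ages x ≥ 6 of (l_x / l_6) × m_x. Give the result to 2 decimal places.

l_6 = 0.019. Conditional survival from age 6 to x is l_x / l_6.
  x=6: (0.019/0.019) × 3.9 = 3.9000
  x=7: (0.008/0.019) × 3.8 = 1.6000
Sum = 3.9000 + 1.6000 = 5.5000

5.50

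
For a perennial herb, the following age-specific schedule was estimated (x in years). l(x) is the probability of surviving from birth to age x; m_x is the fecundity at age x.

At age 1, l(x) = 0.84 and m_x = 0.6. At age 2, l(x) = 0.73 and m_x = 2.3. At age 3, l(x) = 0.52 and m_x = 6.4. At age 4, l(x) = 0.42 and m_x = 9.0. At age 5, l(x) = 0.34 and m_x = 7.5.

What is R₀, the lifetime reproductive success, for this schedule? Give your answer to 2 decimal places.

11.84

R₀ = Σ l(x) m_x:
  age 1: 0.84 × 0.6 = 0.5040
  age 2: 0.73 × 2.3 = 1.6790
  age 3: 0.52 × 6.4 = 3.3280
  age 4: 0.42 × 9.0 = 3.7800
  age 5: 0.34 × 7.5 = 2.5500
R₀ = 0.5040 + 1.6790 + 3.3280 + 3.7800 + 2.5500 = 11.8410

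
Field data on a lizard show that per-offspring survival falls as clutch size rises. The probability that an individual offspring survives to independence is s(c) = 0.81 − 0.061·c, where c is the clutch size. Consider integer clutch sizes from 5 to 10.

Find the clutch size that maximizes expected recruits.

7

Expected recruits = c × s(c):
  c=5: 5 × 0.505 = 2.525
  c=6: 6 × 0.444 = 2.664
  c=7: 7 × 0.383 = 2.681
  c=8: 8 × 0.322 = 2.576
  c=9: 9 × 0.261 = 2.349
  c=10: 10 × 0.200 = 2.000
Maximum at c = 7 (2.681 recruits).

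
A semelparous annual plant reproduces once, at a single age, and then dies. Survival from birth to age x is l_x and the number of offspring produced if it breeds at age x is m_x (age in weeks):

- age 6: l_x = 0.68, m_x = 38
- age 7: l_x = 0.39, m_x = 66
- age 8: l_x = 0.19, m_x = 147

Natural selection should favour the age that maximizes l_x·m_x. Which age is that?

8

Expected offspring if breeding at age x = l_x × m_x:
  age 6: 0.68 × 38 = 25.840
  age 7: 0.39 × 66 = 25.740
  age 8: 0.19 × 147 = 27.930
Maximum at age 8 (27.930).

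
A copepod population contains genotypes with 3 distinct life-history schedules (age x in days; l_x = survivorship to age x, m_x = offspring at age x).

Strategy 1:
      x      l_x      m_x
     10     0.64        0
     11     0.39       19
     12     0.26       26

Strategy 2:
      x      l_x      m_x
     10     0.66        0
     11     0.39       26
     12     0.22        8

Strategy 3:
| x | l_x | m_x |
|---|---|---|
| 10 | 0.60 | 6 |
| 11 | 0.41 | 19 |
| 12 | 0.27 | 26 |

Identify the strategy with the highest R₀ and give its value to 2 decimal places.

18.41

Strategy 1: R₀ = 0.64×0 + 0.39×19 + 0.26×26 = 14.1700
Strategy 2: R₀ = 0.66×0 + 0.39×26 + 0.22×8 = 11.9000
Strategy 3: R₀ = 0.60×6 + 0.41×19 + 0.27×26 = 18.4100
Highest R₀: strategy 3 with 18.4100.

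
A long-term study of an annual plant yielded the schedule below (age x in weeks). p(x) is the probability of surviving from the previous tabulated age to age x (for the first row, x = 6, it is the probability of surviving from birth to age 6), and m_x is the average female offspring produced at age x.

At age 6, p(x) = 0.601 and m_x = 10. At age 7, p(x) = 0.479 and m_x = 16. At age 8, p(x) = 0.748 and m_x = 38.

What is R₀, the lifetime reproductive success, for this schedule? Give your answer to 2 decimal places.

Survivorship from birth: l_x = p_6·p_7·…·p_x.
  l_6 = 0.60100
  l_7 = 0.28788
  l_8 = 0.21533
R₀ = Σ l_x m_x:
  age 6: 0.60100 × 10 = 6.0100
  age 7: 0.28788 × 16 = 4.6061
  age 8: 0.21533 × 38 = 8.1825
R₀ = 6.0100 + 4.6061 + 8.1825 = 18.7986

18.80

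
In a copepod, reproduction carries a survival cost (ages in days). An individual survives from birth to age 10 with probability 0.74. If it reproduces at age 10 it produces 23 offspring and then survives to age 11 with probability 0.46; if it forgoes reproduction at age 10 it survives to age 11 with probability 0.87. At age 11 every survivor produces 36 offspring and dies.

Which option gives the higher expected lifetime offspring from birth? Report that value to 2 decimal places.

29.27

breed at age 10: R₀ = 0.74 × (23 + 0.46 × 36) = 0.74 × 39.5600 = 29.2744
delay to age 11: R₀ = 0.74 × (0.87 × 36) = 0.74 × 31.3200 = 23.1768
Higher: breed at age 10 (29.2744).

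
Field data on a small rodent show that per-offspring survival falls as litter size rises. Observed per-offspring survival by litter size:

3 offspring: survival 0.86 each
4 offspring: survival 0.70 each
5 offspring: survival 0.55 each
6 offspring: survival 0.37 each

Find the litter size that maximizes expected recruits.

Expected recruits = c × s(c):
  c=3: 3 × 0.86 = 2.580
  c=4: 4 × 0.70 = 2.800
  c=5: 5 × 0.55 = 2.750
  c=6: 6 × 0.37 = 2.220
Maximum at c = 4 (2.800 recruits).

4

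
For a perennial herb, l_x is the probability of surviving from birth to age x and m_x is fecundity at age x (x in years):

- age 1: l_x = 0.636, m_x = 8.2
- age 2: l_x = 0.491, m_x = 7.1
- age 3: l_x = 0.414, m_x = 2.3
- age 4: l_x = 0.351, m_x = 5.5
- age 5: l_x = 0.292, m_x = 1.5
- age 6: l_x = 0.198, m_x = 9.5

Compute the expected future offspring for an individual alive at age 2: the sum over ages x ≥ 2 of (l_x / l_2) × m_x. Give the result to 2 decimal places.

l_2 = 0.491. Conditional survival from age 2 to x is l_x / l_2.
  x=2: (0.491/0.491) × 7.1 = 7.1000
  x=3: (0.414/0.491) × 2.3 = 1.9393
  x=4: (0.351/0.491) × 5.5 = 3.9318
  x=5: (0.292/0.491) × 1.5 = 0.8921
  x=6: (0.198/0.491) × 9.5 = 3.8310
Sum = 7.1000 + 1.9393 + 3.9318 + 0.8921 + 3.8310 = 17.6941

17.69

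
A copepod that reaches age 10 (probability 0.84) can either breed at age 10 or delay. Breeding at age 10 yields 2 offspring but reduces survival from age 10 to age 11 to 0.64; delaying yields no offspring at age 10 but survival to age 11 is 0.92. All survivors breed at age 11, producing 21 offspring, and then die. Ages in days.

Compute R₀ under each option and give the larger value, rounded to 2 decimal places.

16.23

breed at age 10: R₀ = 0.84 × (2 + 0.64 × 21) = 0.84 × 15.4400 = 12.9696
delay to age 11: R₀ = 0.84 × (0.92 × 21) = 0.84 × 19.3200 = 16.2288
Higher: delay to age 11 (16.2288).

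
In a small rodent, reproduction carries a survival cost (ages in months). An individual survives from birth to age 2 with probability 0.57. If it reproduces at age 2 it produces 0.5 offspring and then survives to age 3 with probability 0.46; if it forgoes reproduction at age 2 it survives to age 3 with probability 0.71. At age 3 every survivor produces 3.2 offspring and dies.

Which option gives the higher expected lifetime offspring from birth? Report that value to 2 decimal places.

breed at age 2: R₀ = 0.57 × (0.5 + 0.46 × 3.2) = 0.57 × 1.9720 = 1.1240
delay to age 3: R₀ = 0.57 × (0.71 × 3.2) = 0.57 × 2.2720 = 1.2950
Higher: delay to age 3 (1.2950).

1.30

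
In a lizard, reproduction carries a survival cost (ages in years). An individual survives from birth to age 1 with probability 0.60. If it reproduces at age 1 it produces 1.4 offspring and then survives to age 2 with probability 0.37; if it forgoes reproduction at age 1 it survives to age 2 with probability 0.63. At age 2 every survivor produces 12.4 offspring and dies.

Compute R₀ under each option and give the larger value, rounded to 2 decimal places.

4.69

breed at age 1: R₀ = 0.60 × (1.4 + 0.37 × 12.4) = 0.60 × 5.9880 = 3.5928
delay to age 2: R₀ = 0.60 × (0.63 × 12.4) = 0.60 × 7.8120 = 4.6872
Higher: delay to age 2 (4.6872).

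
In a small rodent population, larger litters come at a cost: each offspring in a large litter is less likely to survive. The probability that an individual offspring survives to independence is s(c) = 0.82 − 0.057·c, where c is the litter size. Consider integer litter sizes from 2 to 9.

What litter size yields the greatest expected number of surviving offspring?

7

Expected surviving offspring = c × s(c):
  c=2: 2 × 0.706 = 1.412
  c=3: 3 × 0.649 = 1.947
  c=4: 4 × 0.592 = 2.368
  c=5: 5 × 0.535 = 2.675
  c=6: 6 × 0.478 = 2.868
  c=7: 7 × 0.421 = 2.947
  c=8: 8 × 0.364 = 2.912
  c=9: 9 × 0.307 = 2.763
Maximum at c = 7 (2.947 surviving offspring).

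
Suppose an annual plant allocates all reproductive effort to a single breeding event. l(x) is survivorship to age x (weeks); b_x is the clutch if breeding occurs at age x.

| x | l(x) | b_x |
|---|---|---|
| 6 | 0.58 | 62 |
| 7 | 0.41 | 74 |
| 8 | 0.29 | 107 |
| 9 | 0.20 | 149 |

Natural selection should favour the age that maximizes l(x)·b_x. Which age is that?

6

Expected offspring if breeding at age x = l(x) × b_x:
  age 6: 0.58 × 62 = 35.960
  age 7: 0.41 × 74 = 30.340
  age 8: 0.29 × 107 = 31.030
  age 9: 0.20 × 149 = 29.800
Maximum at age 6 (35.960).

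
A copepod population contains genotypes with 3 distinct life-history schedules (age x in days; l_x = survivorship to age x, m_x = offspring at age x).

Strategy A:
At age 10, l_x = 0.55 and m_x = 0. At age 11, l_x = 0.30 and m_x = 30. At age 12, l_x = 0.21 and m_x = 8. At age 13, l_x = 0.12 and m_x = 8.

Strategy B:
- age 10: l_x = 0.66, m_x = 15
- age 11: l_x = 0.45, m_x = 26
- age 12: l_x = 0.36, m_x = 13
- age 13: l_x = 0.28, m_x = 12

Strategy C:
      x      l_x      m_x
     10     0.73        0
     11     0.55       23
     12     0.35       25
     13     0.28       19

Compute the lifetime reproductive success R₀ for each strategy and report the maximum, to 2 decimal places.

Strategy A: R₀ = 0.55×0 + 0.30×30 + 0.21×8 + 0.12×8 = 11.6400
Strategy B: R₀ = 0.66×15 + 0.45×26 + 0.36×13 + 0.28×12 = 29.6400
Strategy C: R₀ = 0.73×0 + 0.55×23 + 0.35×25 + 0.28×19 = 26.7200
Highest R₀: strategy B with 29.6400.

29.64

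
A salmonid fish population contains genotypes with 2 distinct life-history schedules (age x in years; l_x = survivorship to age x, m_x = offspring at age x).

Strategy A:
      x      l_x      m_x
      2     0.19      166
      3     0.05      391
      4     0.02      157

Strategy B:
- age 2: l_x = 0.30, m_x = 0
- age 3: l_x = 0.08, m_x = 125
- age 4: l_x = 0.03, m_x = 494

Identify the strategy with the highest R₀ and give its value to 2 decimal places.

Strategy A: R₀ = 0.19×166 + 0.05×391 + 0.02×157 = 54.2300
Strategy B: R₀ = 0.30×0 + 0.08×125 + 0.03×494 = 24.8200
Highest R₀: strategy A with 54.2300.

54.23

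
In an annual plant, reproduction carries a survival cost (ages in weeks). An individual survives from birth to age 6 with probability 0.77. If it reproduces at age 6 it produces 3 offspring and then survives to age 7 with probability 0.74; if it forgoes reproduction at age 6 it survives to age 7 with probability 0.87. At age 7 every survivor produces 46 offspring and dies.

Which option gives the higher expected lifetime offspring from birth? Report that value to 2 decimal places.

breed at age 6: R₀ = 0.77 × (3 + 0.74 × 46) = 0.77 × 37.0400 = 28.5208
delay to age 7: R₀ = 0.77 × (0.87 × 46) = 0.77 × 40.0200 = 30.8154
Higher: delay to age 7 (30.8154).

30.82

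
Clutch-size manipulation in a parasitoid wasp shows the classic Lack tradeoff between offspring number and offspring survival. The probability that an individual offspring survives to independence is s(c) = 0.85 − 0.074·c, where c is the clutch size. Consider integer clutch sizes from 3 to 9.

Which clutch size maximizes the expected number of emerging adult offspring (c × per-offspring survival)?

6

Expected emerging adult offspring = c × s(c):
  c=3: 3 × 0.628 = 1.884
  c=4: 4 × 0.554 = 2.216
  c=5: 5 × 0.480 = 2.400
  c=6: 6 × 0.406 = 2.436
  c=7: 7 × 0.332 = 2.324
  c=8: 8 × 0.258 = 2.064
  c=9: 9 × 0.184 = 1.656
Maximum at c = 6 (2.436 emerging adult offspring).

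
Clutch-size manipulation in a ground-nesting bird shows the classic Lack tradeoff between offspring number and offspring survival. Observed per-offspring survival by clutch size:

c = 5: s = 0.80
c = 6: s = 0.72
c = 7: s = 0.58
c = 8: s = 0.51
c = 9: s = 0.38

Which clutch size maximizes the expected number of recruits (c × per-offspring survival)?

Expected recruits = c × s(c):
  c=5: 5 × 0.80 = 4.000
  c=6: 6 × 0.72 = 4.320
  c=7: 7 × 0.58 = 4.060
  c=8: 8 × 0.51 = 4.080
  c=9: 9 × 0.38 = 3.420
Maximum at c = 6 (4.320 recruits).

6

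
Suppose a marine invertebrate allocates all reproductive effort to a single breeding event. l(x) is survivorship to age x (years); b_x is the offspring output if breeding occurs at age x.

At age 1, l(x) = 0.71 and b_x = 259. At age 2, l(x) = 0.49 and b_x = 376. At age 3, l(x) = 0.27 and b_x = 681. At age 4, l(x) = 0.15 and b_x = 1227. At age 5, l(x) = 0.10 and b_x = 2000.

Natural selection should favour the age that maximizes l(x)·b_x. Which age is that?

5

Expected offspring if breeding at age x = l(x) × b_x:
  age 1: 0.71 × 259 = 183.890
  age 2: 0.49 × 376 = 184.240
  age 3: 0.27 × 681 = 183.870
  age 4: 0.15 × 1227 = 184.050
  age 5: 0.10 × 2000 = 200.000
Maximum at age 5 (200.000).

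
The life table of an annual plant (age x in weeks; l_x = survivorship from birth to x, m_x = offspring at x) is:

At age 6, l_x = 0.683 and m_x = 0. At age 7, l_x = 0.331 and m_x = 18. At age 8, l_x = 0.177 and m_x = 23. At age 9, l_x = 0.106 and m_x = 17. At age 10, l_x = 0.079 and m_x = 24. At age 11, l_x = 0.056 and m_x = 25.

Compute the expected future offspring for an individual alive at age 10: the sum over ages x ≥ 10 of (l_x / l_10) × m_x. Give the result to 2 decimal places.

l_10 = 0.079. Conditional survival from age 10 to x is l_x / l_10.
  x=10: (0.079/0.079) × 24 = 24.0000
  x=11: (0.056/0.079) × 25 = 17.7215
Sum = 24.0000 + 17.7215 = 41.7215

41.72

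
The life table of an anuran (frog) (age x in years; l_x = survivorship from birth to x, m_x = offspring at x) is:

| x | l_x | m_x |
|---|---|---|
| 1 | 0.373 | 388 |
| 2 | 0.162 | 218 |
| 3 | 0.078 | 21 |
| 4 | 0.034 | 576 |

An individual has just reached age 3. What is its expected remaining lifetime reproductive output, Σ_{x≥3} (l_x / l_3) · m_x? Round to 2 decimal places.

l_3 = 0.078. Conditional survival from age 3 to x is l_x / l_3.
  x=3: (0.078/0.078) × 21 = 21.0000
  x=4: (0.034/0.078) × 576 = 251.0769
Sum = 21.0000 + 251.0769 = 272.0769

272.08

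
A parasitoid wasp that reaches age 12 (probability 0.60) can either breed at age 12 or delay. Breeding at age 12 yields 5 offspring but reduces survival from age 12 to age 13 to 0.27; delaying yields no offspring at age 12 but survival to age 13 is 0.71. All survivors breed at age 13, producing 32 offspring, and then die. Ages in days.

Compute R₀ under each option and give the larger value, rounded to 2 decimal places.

13.63

breed at age 12: R₀ = 0.60 × (5 + 0.27 × 32) = 0.60 × 13.6400 = 8.1840
delay to age 13: R₀ = 0.60 × (0.71 × 32) = 0.60 × 22.7200 = 13.6320
Higher: delay to age 13 (13.6320).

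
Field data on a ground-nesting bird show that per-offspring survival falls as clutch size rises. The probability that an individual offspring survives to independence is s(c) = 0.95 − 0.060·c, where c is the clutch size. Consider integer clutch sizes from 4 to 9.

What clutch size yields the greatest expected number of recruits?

Expected recruits = c × s(c):
  c=4: 4 × 0.710 = 2.840
  c=5: 5 × 0.650 = 3.250
  c=6: 6 × 0.590 = 3.540
  c=7: 7 × 0.530 = 3.710
  c=8: 8 × 0.470 = 3.760
  c=9: 9 × 0.410 = 3.690
Maximum at c = 8 (3.760 recruits).

8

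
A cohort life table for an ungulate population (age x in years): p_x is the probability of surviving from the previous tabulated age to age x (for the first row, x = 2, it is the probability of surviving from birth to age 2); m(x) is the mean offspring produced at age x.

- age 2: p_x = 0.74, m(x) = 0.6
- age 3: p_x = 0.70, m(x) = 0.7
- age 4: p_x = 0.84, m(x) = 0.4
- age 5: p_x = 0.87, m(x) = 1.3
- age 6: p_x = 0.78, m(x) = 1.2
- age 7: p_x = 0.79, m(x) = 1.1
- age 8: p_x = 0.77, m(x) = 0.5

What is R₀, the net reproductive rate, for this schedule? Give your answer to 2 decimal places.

2.17

Survivorship from birth: l_x = p_2·p_3·…·p_x.
  l_2 = 0.74000
  l_3 = 0.51800
  l_4 = 0.43512
  l_5 = 0.37855
  l_6 = 0.29527
  l_7 = 0.23327
  l_8 = 0.17961
R₀ = Σ l_x m(x):
  age 2: 0.74000 × 0.6 = 0.4440
  age 3: 0.51800 × 0.7 = 0.3626
  age 4: 0.43512 × 0.4 = 0.1740
  age 5: 0.37855 × 1.3 = 0.4921
  age 6: 0.29527 × 1.2 = 0.3543
  age 7: 0.23327 × 1.1 = 0.2566
  age 8: 0.17961 × 0.5 = 0.0898
R₀ = 0.4440 + 0.3626 + 0.1740 + 0.4921 + 0.3543 + 0.2566 + 0.0898 = 2.1735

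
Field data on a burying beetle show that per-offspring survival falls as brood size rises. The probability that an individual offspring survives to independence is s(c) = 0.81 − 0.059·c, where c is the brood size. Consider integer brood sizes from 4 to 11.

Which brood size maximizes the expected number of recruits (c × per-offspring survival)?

7

Expected recruits = c × s(c):
  c=4: 4 × 0.574 = 2.296
  c=5: 5 × 0.515 = 2.575
  c=6: 6 × 0.456 = 2.736
  c=7: 7 × 0.397 = 2.779
  c=8: 8 × 0.338 = 2.704
  c=9: 9 × 0.279 = 2.511
  c=10: 10 × 0.220 = 2.200
  c=11: 11 × 0.161 = 1.771
Maximum at c = 7 (2.779 recruits).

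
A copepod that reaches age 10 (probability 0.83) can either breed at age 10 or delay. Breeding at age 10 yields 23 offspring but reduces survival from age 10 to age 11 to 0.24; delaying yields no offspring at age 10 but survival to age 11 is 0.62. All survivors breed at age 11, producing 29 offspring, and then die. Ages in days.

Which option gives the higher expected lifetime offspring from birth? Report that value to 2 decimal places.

breed at age 10: R₀ = 0.83 × (23 + 0.24 × 29) = 0.83 × 29.9600 = 24.8668
delay to age 11: R₀ = 0.83 × (0.62 × 29) = 0.83 × 17.9800 = 14.9234
Higher: breed at age 10 (24.8668).

24.87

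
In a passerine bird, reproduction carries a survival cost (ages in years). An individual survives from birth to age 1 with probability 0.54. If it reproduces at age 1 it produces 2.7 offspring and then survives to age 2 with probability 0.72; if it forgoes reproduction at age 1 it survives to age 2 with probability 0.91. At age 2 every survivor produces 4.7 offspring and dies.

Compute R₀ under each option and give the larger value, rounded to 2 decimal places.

breed at age 1: R₀ = 0.54 × (2.7 + 0.72 × 4.7) = 0.54 × 6.0840 = 3.2854
delay to age 2: R₀ = 0.54 × (0.91 × 4.7) = 0.54 × 4.2770 = 2.3096
Higher: breed at age 1 (3.2854).

3.29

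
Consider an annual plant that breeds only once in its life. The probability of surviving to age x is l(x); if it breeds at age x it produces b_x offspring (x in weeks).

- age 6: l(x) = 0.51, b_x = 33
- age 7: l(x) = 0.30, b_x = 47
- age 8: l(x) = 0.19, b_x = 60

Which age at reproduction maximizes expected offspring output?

Expected offspring if breeding at age x = l(x) × b_x:
  age 6: 0.51 × 33 = 16.830
  age 7: 0.30 × 47 = 14.100
  age 8: 0.19 × 60 = 11.400
Maximum at age 6 (16.830).

6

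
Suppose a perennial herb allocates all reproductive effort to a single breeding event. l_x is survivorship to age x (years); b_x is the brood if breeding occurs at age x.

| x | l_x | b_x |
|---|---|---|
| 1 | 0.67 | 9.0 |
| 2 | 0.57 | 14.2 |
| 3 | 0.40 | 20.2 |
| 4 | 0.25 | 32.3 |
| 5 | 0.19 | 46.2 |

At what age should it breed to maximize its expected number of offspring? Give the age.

Expected offspring if breeding at age x = l_x × b_x:
  age 1: 0.67 × 9.0 = 6.030
  age 2: 0.57 × 14.2 = 8.094
  age 3: 0.40 × 20.2 = 8.080
  age 4: 0.25 × 32.3 = 8.075
  age 5: 0.19 × 46.2 = 8.778
Maximum at age 5 (8.778).

5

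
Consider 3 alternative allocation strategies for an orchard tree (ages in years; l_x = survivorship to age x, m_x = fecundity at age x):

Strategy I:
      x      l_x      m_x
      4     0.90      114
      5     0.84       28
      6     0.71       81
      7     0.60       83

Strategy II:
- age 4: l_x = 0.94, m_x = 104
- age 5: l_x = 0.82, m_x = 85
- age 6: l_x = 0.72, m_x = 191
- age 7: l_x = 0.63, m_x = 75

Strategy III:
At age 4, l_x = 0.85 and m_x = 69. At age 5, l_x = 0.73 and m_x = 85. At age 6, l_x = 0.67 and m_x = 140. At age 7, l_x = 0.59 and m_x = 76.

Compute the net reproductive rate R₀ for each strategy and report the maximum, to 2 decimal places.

352.23

Strategy I: R₀ = 0.90×114 + 0.84×28 + 0.71×81 + 0.60×83 = 233.4300
Strategy II: R₀ = 0.94×104 + 0.82×85 + 0.72×191 + 0.63×75 = 352.2300
Strategy III: R₀ = 0.85×69 + 0.73×85 + 0.67×140 + 0.59×76 = 259.3400
Highest R₀: strategy II with 352.2300.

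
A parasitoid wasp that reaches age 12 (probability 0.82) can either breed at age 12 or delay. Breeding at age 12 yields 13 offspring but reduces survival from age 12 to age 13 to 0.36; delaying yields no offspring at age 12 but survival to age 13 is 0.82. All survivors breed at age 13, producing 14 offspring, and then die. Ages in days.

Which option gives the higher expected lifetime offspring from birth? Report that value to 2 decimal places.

breed at age 12: R₀ = 0.82 × (13 + 0.36 × 14) = 0.82 × 18.0400 = 14.7928
delay to age 13: R₀ = 0.82 × (0.82 × 14) = 0.82 × 11.4800 = 9.4136
Higher: breed at age 12 (14.7928).

14.79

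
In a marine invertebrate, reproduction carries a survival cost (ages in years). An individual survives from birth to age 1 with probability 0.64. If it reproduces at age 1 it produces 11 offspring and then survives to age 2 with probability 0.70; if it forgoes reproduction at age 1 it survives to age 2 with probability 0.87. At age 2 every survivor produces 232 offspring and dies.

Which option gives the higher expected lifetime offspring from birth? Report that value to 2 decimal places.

129.18

breed at age 1: R₀ = 0.64 × (11 + 0.70 × 232) = 0.64 × 173.4000 = 110.9760
delay to age 2: R₀ = 0.64 × (0.87 × 232) = 0.64 × 201.8400 = 129.1776
Higher: delay to age 2 (129.1776).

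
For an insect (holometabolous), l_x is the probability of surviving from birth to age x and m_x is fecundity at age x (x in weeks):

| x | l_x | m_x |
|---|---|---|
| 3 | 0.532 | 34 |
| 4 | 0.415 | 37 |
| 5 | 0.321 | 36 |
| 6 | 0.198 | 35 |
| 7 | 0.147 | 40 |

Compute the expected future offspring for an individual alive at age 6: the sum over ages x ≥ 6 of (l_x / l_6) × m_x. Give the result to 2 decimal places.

l_6 = 0.198. Conditional survival from age 6 to x is l_x / l_6.
  x=6: (0.198/0.198) × 35 = 35.0000
  x=7: (0.147/0.198) × 40 = 29.6970
Sum = 35.0000 + 29.6970 = 64.6970

64.70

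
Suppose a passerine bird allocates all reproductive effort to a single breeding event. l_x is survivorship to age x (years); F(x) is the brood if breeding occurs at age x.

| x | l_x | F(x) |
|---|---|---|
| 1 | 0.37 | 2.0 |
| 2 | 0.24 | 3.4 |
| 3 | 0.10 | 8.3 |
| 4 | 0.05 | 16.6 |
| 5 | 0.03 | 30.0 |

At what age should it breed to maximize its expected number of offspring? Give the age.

Expected offspring if breeding at age x = l_x × F(x):
  age 1: 0.37 × 2.0 = 0.740
  age 2: 0.24 × 3.4 = 0.816
  age 3: 0.10 × 8.3 = 0.830
  age 4: 0.05 × 16.6 = 0.830
  age 5: 0.03 × 30.0 = 0.900
Maximum at age 5 (0.900).

5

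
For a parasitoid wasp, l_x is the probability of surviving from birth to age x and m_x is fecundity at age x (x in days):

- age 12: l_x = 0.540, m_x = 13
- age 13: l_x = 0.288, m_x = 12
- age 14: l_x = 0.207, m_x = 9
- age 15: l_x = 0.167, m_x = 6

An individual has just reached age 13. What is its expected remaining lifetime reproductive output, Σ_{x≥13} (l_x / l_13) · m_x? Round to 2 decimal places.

l_13 = 0.288. Conditional survival from age 13 to x is l_x / l_13.
  x=13: (0.288/0.288) × 12 = 12.0000
  x=14: (0.207/0.288) × 9 = 6.4688
  x=15: (0.167/0.288) × 6 = 3.4792
Sum = 12.0000 + 6.4688 + 3.4792 = 21.9479

21.95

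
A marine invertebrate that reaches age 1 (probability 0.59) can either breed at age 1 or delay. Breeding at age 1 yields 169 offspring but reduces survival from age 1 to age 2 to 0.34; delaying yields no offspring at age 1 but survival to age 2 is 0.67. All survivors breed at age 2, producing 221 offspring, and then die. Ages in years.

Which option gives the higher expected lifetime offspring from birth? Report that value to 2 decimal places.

breed at age 1: R₀ = 0.59 × (169 + 0.34 × 221) = 0.59 × 244.1400 = 144.0426
delay to age 2: R₀ = 0.59 × (0.67 × 221) = 0.59 × 148.0700 = 87.3613
Higher: breed at age 1 (144.0426).

144.04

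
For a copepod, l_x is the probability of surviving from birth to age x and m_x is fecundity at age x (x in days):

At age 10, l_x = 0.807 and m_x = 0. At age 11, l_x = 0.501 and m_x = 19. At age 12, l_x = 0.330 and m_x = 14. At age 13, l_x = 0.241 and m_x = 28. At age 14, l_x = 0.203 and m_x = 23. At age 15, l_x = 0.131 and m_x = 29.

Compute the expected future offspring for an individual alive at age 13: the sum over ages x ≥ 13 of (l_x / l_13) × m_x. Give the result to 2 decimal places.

63.14

l_13 = 0.241. Conditional survival from age 13 to x is l_x / l_13.
  x=13: (0.241/0.241) × 28 = 28.0000
  x=14: (0.203/0.241) × 23 = 19.3734
  x=15: (0.131/0.241) × 29 = 15.7635
Sum = 28.0000 + 19.3734 + 15.7635 = 63.1369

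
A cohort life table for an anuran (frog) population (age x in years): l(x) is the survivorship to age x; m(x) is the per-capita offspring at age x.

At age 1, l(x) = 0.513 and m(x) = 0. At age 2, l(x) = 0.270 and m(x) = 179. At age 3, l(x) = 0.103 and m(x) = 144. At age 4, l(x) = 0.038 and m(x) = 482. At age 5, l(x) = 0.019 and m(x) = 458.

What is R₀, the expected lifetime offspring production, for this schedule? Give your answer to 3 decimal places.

R₀ = Σ l(x) m(x):
  age 1: 0.513 × 0 = 0.0000
  age 2: 0.270 × 179 = 48.3300
  age 3: 0.103 × 144 = 14.8320
  age 4: 0.038 × 482 = 18.3160
  age 5: 0.019 × 458 = 8.7020
R₀ = 0.0000 + 48.3300 + 14.8320 + 18.3160 + 8.7020 = 90.1800

90.180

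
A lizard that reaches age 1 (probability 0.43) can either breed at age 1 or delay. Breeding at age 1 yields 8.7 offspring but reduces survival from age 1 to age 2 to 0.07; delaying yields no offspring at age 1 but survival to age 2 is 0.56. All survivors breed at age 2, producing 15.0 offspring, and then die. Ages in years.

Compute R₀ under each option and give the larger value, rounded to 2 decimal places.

breed at age 1: R₀ = 0.43 × (8.7 + 0.07 × 15.0) = 0.43 × 9.7500 = 4.1925
delay to age 2: R₀ = 0.43 × (0.56 × 15.0) = 0.43 × 8.4000 = 3.6120
Higher: breed at age 1 (4.1925).

4.19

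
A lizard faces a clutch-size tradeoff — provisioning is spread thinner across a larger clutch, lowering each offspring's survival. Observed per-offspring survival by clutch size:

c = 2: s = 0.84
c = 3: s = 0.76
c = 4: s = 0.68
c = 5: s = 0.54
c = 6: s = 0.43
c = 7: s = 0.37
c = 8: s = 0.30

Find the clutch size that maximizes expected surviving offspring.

4

Expected surviving offspring = c × s(c):
  c=2: 2 × 0.84 = 1.680
  c=3: 3 × 0.76 = 2.280
  c=4: 4 × 0.68 = 2.720
  c=5: 5 × 0.54 = 2.700
  c=6: 6 × 0.43 = 2.580
  c=7: 7 × 0.37 = 2.590
  c=8: 8 × 0.30 = 2.400
Maximum at c = 4 (2.720 surviving offspring).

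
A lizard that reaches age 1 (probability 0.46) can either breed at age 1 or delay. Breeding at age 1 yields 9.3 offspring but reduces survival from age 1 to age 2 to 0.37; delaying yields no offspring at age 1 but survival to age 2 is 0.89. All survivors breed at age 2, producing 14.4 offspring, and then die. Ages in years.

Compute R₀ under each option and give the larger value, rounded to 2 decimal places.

6.73

breed at age 1: R₀ = 0.46 × (9.3 + 0.37 × 14.4) = 0.46 × 14.6280 = 6.7289
delay to age 2: R₀ = 0.46 × (0.89 × 14.4) = 0.46 × 12.8160 = 5.8954
Higher: breed at age 1 (6.7289).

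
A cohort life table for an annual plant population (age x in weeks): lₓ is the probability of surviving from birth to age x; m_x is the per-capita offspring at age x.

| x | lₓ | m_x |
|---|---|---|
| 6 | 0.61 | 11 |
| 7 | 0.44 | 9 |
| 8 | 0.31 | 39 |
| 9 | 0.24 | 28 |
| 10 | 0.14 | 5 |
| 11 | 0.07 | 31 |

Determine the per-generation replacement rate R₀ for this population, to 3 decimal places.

R₀ = Σ lₓ m_x:
  age 6: 0.61 × 11 = 6.7100
  age 7: 0.44 × 9 = 3.9600
  age 8: 0.31 × 39 = 12.0900
  age 9: 0.24 × 28 = 6.7200
  age 10: 0.14 × 5 = 0.7000
  age 11: 0.07 × 31 = 2.1700
R₀ = 6.7100 + 3.9600 + 12.0900 + 6.7200 + 0.7000 + 2.1700 = 32.3500

32.350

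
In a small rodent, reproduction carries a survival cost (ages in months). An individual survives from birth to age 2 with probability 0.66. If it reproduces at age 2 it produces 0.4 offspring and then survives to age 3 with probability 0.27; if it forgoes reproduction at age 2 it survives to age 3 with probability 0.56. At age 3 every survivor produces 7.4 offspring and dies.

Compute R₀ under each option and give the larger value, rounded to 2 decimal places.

2.74

breed at age 2: R₀ = 0.66 × (0.4 + 0.27 × 7.4) = 0.66 × 2.3980 = 1.5827
delay to age 3: R₀ = 0.66 × (0.56 × 7.4) = 0.66 × 4.1440 = 2.7350
Higher: delay to age 3 (2.7350).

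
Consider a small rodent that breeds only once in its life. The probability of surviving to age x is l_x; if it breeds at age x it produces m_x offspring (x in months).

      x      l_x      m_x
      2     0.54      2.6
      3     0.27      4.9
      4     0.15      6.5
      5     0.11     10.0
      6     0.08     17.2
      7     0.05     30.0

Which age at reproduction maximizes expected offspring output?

7

Expected offspring if breeding at age x = l_x × m_x:
  age 2: 0.54 × 2.6 = 1.404
  age 3: 0.27 × 4.9 = 1.323
  age 4: 0.15 × 6.5 = 0.975
  age 5: 0.11 × 10.0 = 1.100
  age 6: 0.08 × 17.2 = 1.376
  age 7: 0.05 × 30.0 = 1.500
Maximum at age 7 (1.500).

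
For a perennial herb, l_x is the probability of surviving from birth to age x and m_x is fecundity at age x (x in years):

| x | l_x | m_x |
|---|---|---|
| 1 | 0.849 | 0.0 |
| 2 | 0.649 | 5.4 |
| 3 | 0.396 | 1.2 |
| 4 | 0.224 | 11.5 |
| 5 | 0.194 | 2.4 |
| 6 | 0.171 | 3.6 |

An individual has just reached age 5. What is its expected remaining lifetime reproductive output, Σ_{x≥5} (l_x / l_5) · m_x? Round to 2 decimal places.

5.57

l_5 = 0.194. Conditional survival from age 5 to x is l_x / l_5.
  x=5: (0.194/0.194) × 2.4 = 2.4000
  x=6: (0.171/0.194) × 3.6 = 3.1732
Sum = 2.4000 + 3.1732 = 5.5732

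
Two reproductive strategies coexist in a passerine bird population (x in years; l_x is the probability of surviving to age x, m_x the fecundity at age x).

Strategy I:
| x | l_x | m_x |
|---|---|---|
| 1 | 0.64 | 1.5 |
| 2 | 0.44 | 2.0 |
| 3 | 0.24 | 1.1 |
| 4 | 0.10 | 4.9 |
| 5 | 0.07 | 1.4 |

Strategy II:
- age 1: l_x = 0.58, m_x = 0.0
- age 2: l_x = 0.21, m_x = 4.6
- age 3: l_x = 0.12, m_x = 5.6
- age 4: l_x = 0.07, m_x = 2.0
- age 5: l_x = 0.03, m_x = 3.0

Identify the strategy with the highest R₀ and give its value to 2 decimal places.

2.69

Strategy I: R₀ = 0.64×1.5 + 0.44×2.0 + 0.24×1.1 + 0.10×4.9 + 0.07×1.4 = 2.6920
Strategy II: R₀ = 0.58×0.0 + 0.21×4.6 + 0.12×5.6 + 0.07×2.0 + 0.03×3.0 = 1.8680
Highest R₀: strategy I with 2.6920.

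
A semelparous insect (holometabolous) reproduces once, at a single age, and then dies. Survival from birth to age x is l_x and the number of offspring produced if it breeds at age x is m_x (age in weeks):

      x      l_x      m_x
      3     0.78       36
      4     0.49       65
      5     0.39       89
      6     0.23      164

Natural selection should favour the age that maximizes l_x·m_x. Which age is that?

6

Expected offspring if breeding at age x = l_x × m_x:
  age 3: 0.78 × 36 = 28.080
  age 4: 0.49 × 65 = 31.850
  age 5: 0.39 × 89 = 34.710
  age 6: 0.23 × 164 = 37.720
Maximum at age 6 (37.720).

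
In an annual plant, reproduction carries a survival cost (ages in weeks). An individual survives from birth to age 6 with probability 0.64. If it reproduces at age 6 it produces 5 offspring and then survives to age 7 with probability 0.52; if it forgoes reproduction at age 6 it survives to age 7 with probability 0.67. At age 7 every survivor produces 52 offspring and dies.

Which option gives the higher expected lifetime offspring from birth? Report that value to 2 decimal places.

breed at age 6: R₀ = 0.64 × (5 + 0.52 × 52) = 0.64 × 32.0400 = 20.5056
delay to age 7: R₀ = 0.64 × (0.67 × 52) = 0.64 × 34.8400 = 22.2976
Higher: delay to age 7 (22.2976).

22.30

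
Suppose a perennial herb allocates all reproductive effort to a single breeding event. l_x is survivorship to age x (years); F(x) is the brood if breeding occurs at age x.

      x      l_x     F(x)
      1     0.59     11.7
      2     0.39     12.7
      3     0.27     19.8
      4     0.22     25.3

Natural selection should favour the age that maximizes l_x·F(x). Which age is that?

Expected offspring if breeding at age x = l_x × F(x):
  age 1: 0.59 × 11.7 = 6.903
  age 2: 0.39 × 12.7 = 4.953
  age 3: 0.27 × 19.8 = 5.346
  age 4: 0.22 × 25.3 = 5.566
Maximum at age 1 (6.903).

1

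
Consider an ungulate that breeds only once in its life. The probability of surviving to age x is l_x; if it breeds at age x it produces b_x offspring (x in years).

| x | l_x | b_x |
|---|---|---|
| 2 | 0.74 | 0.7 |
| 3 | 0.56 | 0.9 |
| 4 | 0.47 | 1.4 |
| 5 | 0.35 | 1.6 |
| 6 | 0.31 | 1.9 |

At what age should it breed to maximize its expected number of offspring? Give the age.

Expected offspring if breeding at age x = l_x × b_x:
  age 2: 0.74 × 0.7 = 0.518
  age 3: 0.56 × 0.9 = 0.504
  age 4: 0.47 × 1.4 = 0.658
  age 5: 0.35 × 1.6 = 0.560
  age 6: 0.31 × 1.9 = 0.589
Maximum at age 4 (0.658).

4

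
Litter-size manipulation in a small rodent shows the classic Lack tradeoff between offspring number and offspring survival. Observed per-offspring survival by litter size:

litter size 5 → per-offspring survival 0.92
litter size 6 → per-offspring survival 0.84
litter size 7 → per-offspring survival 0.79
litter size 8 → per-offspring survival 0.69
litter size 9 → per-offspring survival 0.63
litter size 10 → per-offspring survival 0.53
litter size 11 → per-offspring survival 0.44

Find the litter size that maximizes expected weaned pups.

9

Expected weaned pups = c × s(c):
  c=5: 5 × 0.92 = 4.600
  c=6: 6 × 0.84 = 5.040
  c=7: 7 × 0.79 = 5.530
  c=8: 8 × 0.69 = 5.520
  c=9: 9 × 0.63 = 5.670
  c=10: 10 × 0.53 = 5.300
  c=11: 11 × 0.44 = 4.840
Maximum at c = 9 (5.670 weaned pups).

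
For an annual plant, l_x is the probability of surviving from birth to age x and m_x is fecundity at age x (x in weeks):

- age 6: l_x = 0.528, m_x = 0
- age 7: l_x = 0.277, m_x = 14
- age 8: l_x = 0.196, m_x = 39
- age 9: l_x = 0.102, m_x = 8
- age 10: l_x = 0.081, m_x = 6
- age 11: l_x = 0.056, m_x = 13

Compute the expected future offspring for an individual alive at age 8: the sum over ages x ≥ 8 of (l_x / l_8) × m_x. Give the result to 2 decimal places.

l_8 = 0.196. Conditional survival from age 8 to x is l_x / l_8.
  x=8: (0.196/0.196) × 39 = 39.0000
  x=9: (0.102/0.196) × 8 = 4.1633
  x=10: (0.081/0.196) × 6 = 2.4796
  x=11: (0.056/0.196) × 13 = 3.7143
Sum = 39.0000 + 4.1633 + 2.4796 + 3.7143 = 49.3571

49.36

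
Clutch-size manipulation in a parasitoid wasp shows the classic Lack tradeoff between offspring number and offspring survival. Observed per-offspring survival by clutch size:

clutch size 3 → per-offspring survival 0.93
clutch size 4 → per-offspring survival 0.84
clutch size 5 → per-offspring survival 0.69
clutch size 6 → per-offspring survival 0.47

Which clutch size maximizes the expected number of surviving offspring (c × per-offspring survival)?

Expected surviving offspring = c × s(c):
  c=3: 3 × 0.93 = 2.790
  c=4: 4 × 0.84 = 3.360
  c=5: 5 × 0.69 = 3.450
  c=6: 6 × 0.47 = 2.820
Maximum at c = 5 (3.450 surviving offspring).

5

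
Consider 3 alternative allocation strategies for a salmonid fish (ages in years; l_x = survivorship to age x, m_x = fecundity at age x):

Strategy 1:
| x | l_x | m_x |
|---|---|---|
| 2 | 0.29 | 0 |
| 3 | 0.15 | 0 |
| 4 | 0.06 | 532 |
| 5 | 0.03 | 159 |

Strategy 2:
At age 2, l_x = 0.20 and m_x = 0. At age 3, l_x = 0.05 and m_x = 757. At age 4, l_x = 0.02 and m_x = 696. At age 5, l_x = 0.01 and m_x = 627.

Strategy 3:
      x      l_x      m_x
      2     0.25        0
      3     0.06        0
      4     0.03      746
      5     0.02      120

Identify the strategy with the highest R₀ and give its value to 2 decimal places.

58.04

Strategy 1: R₀ = 0.29×0 + 0.15×0 + 0.06×532 + 0.03×159 = 36.6900
Strategy 2: R₀ = 0.20×0 + 0.05×757 + 0.02×696 + 0.01×627 = 58.0400
Strategy 3: R₀ = 0.25×0 + 0.06×0 + 0.03×746 + 0.02×120 = 24.7800
Highest R₀: strategy 2 with 58.0400.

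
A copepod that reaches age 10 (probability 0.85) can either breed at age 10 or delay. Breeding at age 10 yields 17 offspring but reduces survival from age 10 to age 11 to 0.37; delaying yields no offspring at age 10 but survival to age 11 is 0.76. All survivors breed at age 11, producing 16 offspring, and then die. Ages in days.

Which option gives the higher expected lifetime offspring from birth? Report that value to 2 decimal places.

19.48

breed at age 10: R₀ = 0.85 × (17 + 0.37 × 16) = 0.85 × 22.9200 = 19.4820
delay to age 11: R₀ = 0.85 × (0.76 × 16) = 0.85 × 12.1600 = 10.3360
Higher: breed at age 10 (19.4820).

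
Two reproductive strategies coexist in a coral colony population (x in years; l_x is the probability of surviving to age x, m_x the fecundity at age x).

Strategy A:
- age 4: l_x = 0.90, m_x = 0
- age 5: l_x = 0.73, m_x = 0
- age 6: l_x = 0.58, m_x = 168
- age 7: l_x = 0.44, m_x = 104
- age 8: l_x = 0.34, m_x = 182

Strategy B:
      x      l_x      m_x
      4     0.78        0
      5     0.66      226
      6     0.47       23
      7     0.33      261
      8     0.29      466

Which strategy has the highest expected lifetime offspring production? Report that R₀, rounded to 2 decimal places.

381.24

Strategy A: R₀ = 0.90×0 + 0.73×0 + 0.58×168 + 0.44×104 + 0.34×182 = 205.0800
Strategy B: R₀ = 0.78×0 + 0.66×226 + 0.47×23 + 0.33×261 + 0.29×466 = 381.2400
Highest R₀: strategy B with 381.2400.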